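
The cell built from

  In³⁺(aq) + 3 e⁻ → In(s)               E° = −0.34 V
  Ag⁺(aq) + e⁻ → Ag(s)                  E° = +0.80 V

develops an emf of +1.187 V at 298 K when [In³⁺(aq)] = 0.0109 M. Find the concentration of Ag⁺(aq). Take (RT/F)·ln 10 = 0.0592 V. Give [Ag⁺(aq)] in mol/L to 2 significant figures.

With Ag⁺/Ag at the cathode and In³⁺/In at the anode, E°cell = +0.80 − (−0.34) = +1.14 V (n = 3).
Rearranging E = E° − (0.0592/n)·log Q gives log Q = 3(+1.14 − (+1.187))/0.0592 = −2.382.
For 3 Ag⁺(aq) + In(s) → 3 Ag(s) + In³⁺(aq), the reaction quotient is Q = [In³⁺(aq)] / [Ag⁺(aq)]^3.
Solving for the unknown gives log [Ag⁺(aq)] = 0.140, so [Ag⁺(aq)] ≈ 1.4 M.

1.4 M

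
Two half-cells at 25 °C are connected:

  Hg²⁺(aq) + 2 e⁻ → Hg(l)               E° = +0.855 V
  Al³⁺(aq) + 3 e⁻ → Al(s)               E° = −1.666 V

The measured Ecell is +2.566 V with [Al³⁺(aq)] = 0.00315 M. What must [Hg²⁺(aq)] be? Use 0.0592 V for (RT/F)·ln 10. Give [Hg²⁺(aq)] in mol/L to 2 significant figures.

0.71 M

Hg²⁺/Hg is the cathode (higher E°); E°cell = +0.855 − (−1.666) = +2.521 V with n = 6.
Rearranging E = E° − (0.0592/n)·log Q gives log Q = 6(+2.521 − (+2.566))/0.0592 = −4.561.
The balanced reaction is 3 Hg²⁺(aq) + 2 Al(s) → 3 Hg(l) + 2 Al³⁺(aq), so Q = [Al³⁺(aq)]^2 / [Hg²⁺(aq)]^3.
Isolating [Hg²⁺(aq)] in Q = 10^{−4.561} yields log [Hg²⁺(aq)] = −0.147, i.e. 0.71 M.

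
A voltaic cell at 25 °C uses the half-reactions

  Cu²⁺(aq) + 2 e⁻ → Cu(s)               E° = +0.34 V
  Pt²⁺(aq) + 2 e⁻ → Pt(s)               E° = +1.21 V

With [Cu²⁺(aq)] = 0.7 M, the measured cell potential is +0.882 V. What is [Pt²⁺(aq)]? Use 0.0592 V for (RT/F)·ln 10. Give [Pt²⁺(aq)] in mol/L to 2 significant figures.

1.8 M

With Pt²⁺/Pt at the cathode and Cu²⁺/Cu at the anode, E°cell = +1.21 − (+0.34) = +0.87 V (n = 2).
Rearranging E = E° − (0.0592/n)·log Q gives log Q = 2(+0.87 − (+0.882))/0.0592 = −0.405.
The balanced reaction is Pt²⁺(aq) + Cu(s) → Pt(s) + Cu²⁺(aq), so Q = [Cu²⁺(aq)] / [Pt²⁺(aq)].
Substituting the known concentrations and solving, log [Pt²⁺(aq)] = 0.250 and [Pt²⁺(aq)] = 1.8 M.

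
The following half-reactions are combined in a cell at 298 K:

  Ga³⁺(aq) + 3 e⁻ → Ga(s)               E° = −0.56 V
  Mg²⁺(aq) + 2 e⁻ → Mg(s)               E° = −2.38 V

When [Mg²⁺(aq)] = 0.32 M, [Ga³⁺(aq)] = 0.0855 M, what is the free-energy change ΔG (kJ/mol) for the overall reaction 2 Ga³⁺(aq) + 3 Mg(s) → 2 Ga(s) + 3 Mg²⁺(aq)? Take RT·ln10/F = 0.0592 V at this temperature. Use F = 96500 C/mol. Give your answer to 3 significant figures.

The standard cell potential is −0.56 − (−2.38) = +1.82 V, with n = 6 electrons in the balanced equation.
Q = [Mg²⁺(aq)]^3 / [Ga³⁺(aq)]^2 = 4.48, so log Q = 0.652 and E = +1.82 − (0.0592/6)(0.652) = +1.8136 V.
Finally ΔG = −nFE = −(6)(96500 C/mol)(+1.8136 V) = −1050 kJ/mol.

−1050 kJ/mol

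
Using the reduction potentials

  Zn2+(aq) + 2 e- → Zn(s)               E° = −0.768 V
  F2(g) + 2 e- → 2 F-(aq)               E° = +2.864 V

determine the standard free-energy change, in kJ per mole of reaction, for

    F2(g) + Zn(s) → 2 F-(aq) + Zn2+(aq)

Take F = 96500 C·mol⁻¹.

In the reaction as written F2(g) is reduced, so the F₂/F⁻ couple is the cathode and Zn²⁺/Zn is the anode.
E°cell = +2.864 − (−0.768) = +3.632 V; balancing electrons gives n = 2.
ΔG° = −nFE°cell = −(2)(96500)(+3.632) J/mol = −701 kJ/mol.

−701 kJ/mol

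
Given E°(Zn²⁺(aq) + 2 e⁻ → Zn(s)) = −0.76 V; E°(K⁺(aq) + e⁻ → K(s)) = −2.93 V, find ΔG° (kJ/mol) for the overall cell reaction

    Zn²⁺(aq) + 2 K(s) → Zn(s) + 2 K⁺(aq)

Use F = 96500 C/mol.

−419 kJ/mol

In the reaction as written Zn²⁺(aq) is reduced, so the Zn²⁺/Zn couple is the cathode and K⁺/K is the anode.
E°cell = −0.76 − (−2.93) = +2.17 V; balancing electrons gives n = 2.
ΔG° = −nFE°cell = −(2)(96500)(+2.17) J/mol = −419 kJ/mol.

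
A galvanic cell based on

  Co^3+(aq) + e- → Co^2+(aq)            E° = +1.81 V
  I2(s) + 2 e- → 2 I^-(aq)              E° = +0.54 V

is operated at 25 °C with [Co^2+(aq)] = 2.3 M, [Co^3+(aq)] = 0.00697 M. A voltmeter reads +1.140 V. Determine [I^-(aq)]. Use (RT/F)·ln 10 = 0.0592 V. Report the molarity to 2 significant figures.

2.1 M

With Co³⁺/Co²⁺ at the cathode and I₂/I⁻ at the anode, E°cell = +1.81 − (+0.54) = +1.27 V (n = 2).
From the Nernst equation, log Q = n(E° − E)/0.0592 = 2·(+1.27 − (+1.140))/0.0592 = 4.392.
Balancing electrons gives 2 Co^3+(aq) + 2 I^-(aq) → 2 Co^2+(aq) + I2(s); thus Q = [Co^2+(aq)]^2 / ([Co^3+(aq)]^2·[I^-(aq)]^2).
Solving for the unknown gives log [I^-(aq)] = 0.322, so [I^-(aq)] ≈ 2.1 M.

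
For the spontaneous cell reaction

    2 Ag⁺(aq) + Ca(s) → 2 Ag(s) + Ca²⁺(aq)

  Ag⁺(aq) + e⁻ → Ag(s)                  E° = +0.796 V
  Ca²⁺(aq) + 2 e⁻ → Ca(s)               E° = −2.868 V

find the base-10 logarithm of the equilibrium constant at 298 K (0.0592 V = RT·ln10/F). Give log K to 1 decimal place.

log K = 123.8

The Ag⁺/Ag couple is reduced (cathode); E°cell = +0.796 − (−2.868) = +3.664 V with n = 2.
At equilibrium E = 0, so log K = nE°cell / 0.0592 = (2)(+3.664) / 0.0592 = 123.8.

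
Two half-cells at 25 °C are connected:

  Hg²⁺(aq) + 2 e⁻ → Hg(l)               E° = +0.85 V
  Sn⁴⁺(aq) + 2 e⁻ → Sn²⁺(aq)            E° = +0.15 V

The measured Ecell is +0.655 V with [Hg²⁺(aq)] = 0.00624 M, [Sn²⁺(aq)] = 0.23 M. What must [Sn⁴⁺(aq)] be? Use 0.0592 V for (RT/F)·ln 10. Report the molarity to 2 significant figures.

0.048 M

With Hg²⁺/Hg at the cathode and Sn⁴⁺/Sn²⁺ at the anode, E°cell = +0.85 − (+0.15) = +0.70 V (n = 2).
From the Nernst equation, log Q = n(E° − E)/0.0592 = 2·(+0.70 − (+0.655))/0.0592 = 1.520.
Balancing electrons gives Hg²⁺(aq) + Sn²⁺(aq) → Hg(l) + Sn⁴⁺(aq); thus Q = [Sn⁴⁺(aq)] / ([Hg²⁺(aq)]·[Sn²⁺(aq)]).
Substituting the known concentrations and solving, log [Sn⁴⁺(aq)] = −1.323 and [Sn⁴⁺(aq)] = 0.048 M.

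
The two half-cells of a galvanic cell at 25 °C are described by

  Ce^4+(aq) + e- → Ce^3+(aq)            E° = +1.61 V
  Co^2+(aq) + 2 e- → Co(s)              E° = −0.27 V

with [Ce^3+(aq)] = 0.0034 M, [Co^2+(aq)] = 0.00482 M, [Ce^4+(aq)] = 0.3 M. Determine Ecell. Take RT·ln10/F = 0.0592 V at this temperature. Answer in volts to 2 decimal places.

+2.06 V

Ce⁴⁺/Ce³⁺ is reduced (cathode, E° = +1.61 V) and Co²⁺/Co is oxidized (anode).
The standard potential is +1.61 − (−0.27) = +1.88 V and the balanced reaction transfers n = 2 electrons.
Balancing gives 2 Ce^4+(aq) + Co(s) → 2 Ce^3+(aq) + Co^2+(aq); hence Q = ([Ce^3+(aq)]^2·[Co^2+(aq)]) / [Ce^4+(aq)]^2 = 6.19×10^−7 (log Q = −6.208).
Applying E = E° − (RT ln10/nF)·log Q gives +1.88 − (0.0592/2)(−6.208) = +2.06 V.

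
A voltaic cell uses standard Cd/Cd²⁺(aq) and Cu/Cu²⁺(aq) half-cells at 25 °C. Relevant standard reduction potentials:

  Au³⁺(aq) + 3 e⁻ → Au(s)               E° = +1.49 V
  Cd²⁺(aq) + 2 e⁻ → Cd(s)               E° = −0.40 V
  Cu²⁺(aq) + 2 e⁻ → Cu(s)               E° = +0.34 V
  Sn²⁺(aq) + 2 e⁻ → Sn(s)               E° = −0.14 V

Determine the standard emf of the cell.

+0.74 V

The Cu²⁺/Cu couple has the higher E°, so Cu ion is reduced (cathode) and Cd is oxidized (anode).
E°cell = E°(cathode) − E°(anode) = +0.34 − (−0.40) = +0.74 V.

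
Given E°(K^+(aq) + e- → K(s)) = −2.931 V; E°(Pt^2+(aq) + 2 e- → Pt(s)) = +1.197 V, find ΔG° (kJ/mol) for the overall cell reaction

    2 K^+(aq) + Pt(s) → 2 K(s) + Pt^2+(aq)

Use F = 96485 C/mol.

+797 kJ/mol

In the reaction as written K^+(aq) is reduced, so the K⁺/K couple is the cathode and Pt²⁺/Pt is the anode.
E°cell = −2.931 − (+1.197) = −4.128 V; balancing electrons gives n = 2.
ΔG° = −nFE°cell = −(2)(96485)(−4.128) J/mol = +797 kJ/mol.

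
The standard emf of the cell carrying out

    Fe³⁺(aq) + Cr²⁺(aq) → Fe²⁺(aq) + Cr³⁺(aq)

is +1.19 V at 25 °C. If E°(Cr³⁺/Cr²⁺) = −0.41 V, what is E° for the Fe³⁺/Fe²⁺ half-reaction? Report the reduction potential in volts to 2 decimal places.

In the reaction as written the Fe³⁺/Fe²⁺ couple is reduced (cathode) and Cr³⁺/Cr²⁺ is oxidized (anode), so E°cell = E°(Fe³⁺/Fe²⁺) − E°(Cr³⁺/Cr²⁺).
E°(Fe³⁺/Fe²⁺) = E°cell + E°(anode) = +1.19 + (−0.41) = +0.78 V.

+0.78 V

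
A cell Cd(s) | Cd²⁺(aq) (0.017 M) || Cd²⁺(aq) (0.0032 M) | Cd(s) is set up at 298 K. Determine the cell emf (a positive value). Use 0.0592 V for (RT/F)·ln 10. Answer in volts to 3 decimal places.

For a concentration cell E°cell = 0, since both electrodes use the same couple.
The compartment with the higher Cd²⁺(aq) concentration (0.017 M) acts as the cathode; ions are reduced there and produced at the dilute (0.0032 M) anode.
With n = 2, Ecell = −(0.0592/2)·log([dilute]/[conc]) = −(0.0592/2)·log(0.0032/0.017) = +0.021 V.

0.021 V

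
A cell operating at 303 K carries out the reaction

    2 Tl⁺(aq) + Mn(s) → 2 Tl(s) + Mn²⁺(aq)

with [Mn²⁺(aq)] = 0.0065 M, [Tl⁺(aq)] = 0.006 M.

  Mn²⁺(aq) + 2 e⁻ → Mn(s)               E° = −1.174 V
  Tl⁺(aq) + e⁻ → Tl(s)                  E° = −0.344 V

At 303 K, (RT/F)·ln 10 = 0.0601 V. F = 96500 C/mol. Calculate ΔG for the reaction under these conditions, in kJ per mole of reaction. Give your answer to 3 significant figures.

−147 kJ/mol

The standard cell potential is −0.344 − (−1.174) = +0.830 V, with n = 2 electrons in the balanced equation.
Here Q = [Mn²⁺(aq)] / [Tl⁺(aq)]^2 = 181 (log Q = 2.257), giving E = +0.830 − (0.0601/2)·(2.257) = +0.7622 V.
ΔG = −nFE = −(2)(96500)(+0.7622) J/mol = −147 kJ/mol.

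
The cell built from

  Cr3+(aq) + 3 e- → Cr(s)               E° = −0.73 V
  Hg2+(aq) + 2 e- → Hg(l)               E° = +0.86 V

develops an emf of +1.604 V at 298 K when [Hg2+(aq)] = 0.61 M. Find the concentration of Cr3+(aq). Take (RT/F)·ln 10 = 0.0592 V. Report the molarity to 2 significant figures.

Hg²⁺/Hg is the cathode (higher E°); E°cell = +0.86 − (−0.73) = +1.59 V with n = 6.
Rearranging E = E° − (0.0592/n)·log Q gives log Q = 6(+1.59 − (+1.604))/0.0592 = −1.419.
Balancing electrons gives 3 Hg2+(aq) + 2 Cr(s) → 3 Hg(l) + 2 Cr3+(aq); thus Q = [Cr3+(aq)]^2 / [Hg2+(aq)]^3.
Isolating [Cr3+(aq)] in Q = 10^{−1.419} yields log [Cr3+(aq)] = −1.032, i.e. 0.093 M.

0.093 M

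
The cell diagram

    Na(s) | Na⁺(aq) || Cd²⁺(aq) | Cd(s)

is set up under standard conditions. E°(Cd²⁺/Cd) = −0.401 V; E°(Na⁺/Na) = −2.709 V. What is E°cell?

By convention the left-hand electrode in cell notation is the anode (oxidation) and the right-hand electrode is the cathode (reduction).
E°cell = E°(right) − E°(left) = −0.401 − (−2.709) = +2.308 V.

+2.308 V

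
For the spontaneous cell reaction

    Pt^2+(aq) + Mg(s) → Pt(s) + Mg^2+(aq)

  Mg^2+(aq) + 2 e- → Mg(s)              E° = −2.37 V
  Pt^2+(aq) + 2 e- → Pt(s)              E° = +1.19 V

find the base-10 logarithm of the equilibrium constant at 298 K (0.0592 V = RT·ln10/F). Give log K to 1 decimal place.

log K = 120.3

The Pt²⁺/Pt couple is reduced (cathode); E°cell = +1.19 − (−2.37) = +3.56 V with n = 2.
At equilibrium E = 0, so log K = nE°cell / 0.0592 = (2)(+3.56) / 0.0592 = 120.3.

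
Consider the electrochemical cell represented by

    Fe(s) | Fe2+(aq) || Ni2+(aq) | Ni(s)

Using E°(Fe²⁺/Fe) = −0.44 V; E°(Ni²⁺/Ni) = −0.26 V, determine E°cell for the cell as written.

By convention the left-hand electrode in cell notation is the anode (oxidation) and the right-hand electrode is the cathode (reduction).
E°cell = E°(right) − E°(left) = −0.26 − (−0.44) = +0.18 V.

+0.18 V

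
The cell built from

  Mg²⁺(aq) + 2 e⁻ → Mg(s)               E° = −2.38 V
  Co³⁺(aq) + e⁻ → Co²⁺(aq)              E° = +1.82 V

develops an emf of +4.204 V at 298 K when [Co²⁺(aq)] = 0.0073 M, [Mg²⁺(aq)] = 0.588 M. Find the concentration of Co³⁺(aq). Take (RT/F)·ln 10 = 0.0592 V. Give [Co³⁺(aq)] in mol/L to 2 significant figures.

0.0065 M

Co³⁺/Co²⁺ is the cathode (higher E°); E°cell = +1.82 − (−2.38) = +4.20 V with n = 2.
Rearranging E = E° − (0.0592/n)·log Q gives log Q = 2(+4.20 − (+4.204))/0.0592 = −0.135.
For 2 Co³⁺(aq) + Mg(s) → 2 Co²⁺(aq) + Mg²⁺(aq), the reaction quotient is Q = ([Co²⁺(aq)]^2·[Mg²⁺(aq)]) / [Co³⁺(aq)]^2.
Solving for the unknown gives log [Co³⁺(aq)] = −2.184, so [Co³⁺(aq)] ≈ 0.0065 M.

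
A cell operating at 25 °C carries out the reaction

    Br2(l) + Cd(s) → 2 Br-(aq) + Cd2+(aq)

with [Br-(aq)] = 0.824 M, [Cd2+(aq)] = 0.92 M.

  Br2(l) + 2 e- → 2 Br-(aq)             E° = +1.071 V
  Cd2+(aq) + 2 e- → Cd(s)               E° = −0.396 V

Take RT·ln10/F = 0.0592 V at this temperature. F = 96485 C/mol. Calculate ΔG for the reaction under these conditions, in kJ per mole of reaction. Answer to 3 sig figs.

−284 kJ/mol

With Br₂/Br⁻ reduced at the cathode, E°cell = +1.071 − (−0.396) = +1.467 V and n = 2.
Q = [Br-(aq)]^2·[Cd2+(aq)] = 0.625, so log Q = −0.204 and E = +1.467 − (0.0592/2)(−0.204) = +1.4730 V.
Then ΔG = −nFE = −2 × 96485 × +1.4730 J/mol = −284 kJ/mol.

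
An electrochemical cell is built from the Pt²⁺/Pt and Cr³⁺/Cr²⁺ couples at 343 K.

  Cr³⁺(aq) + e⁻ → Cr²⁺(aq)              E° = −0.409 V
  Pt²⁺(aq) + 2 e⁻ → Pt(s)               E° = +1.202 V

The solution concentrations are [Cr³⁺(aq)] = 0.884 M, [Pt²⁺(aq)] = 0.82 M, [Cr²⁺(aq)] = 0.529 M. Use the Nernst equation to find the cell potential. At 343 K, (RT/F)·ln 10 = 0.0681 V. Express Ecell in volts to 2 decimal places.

+1.59 V

Pt²⁺/Pt is reduced (cathode, E° = +1.202 V) and Cr³⁺/Cr²⁺ is oxidized (anode).
The standard potential is +1.202 − (−0.409) = +1.611 V and the balanced reaction transfers n = 2 electrons.
Balancing gives Pt²⁺(aq) + 2 Cr²⁺(aq) → Pt(s) + 2 Cr³⁺(aq); hence Q = [Cr³⁺(aq)]^2 / ([Pt²⁺(aq)]·[Cr²⁺(aq)]^2) = 3.41 (log Q = 0.532).
E = E° − (0.0681/n)·log Q = +1.611 − (0.0681/2)(0.532) = +1.59 V.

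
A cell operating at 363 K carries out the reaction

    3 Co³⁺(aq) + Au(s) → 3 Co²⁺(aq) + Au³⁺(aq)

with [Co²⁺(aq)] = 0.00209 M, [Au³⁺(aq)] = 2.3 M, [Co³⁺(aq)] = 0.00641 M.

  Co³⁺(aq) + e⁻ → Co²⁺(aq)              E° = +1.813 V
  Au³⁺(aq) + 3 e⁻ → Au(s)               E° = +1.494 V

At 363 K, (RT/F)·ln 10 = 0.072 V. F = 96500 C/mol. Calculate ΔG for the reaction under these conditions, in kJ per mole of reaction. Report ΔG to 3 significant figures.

The standard cell potential is +1.813 − (+1.494) = +0.319 V, with n = 3 electrons in the balanced equation.
Q = ([Co²⁺(aq)]^3·[Au³⁺(aq)]) / [Co³⁺(aq)]^3 = 0.0797, so log Q = −1.098 and E = +0.319 − (0.072/3)(−1.098) = +0.3454 V.
Finally ΔG = −nFE = −(3)(96500 C/mol)(+0.3454 V) = −100 kJ/mol.

−100 kJ/mol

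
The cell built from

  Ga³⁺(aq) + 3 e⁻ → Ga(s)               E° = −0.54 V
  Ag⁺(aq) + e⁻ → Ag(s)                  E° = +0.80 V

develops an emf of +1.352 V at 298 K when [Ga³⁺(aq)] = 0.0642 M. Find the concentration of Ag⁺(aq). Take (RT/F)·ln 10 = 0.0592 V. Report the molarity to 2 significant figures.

Ag⁺/Ag is the cathode (higher E°); E°cell = +0.80 − (−0.54) = +1.34 V with n = 3.
Rearranging E = E° − (0.0592/n)·log Q gives log Q = 3(+1.34 − (+1.352))/0.0592 = −0.608.
The balanced reaction is 3 Ag⁺(aq) + Ga(s) → 3 Ag(s) + Ga³⁺(aq), so Q = [Ga³⁺(aq)] / [Ag⁺(aq)]^3.
Isolating [Ag⁺(aq)] in Q = 10^{−0.608} yields log [Ag⁺(aq)] = −0.195, i.e. 0.64 M.

0.64 M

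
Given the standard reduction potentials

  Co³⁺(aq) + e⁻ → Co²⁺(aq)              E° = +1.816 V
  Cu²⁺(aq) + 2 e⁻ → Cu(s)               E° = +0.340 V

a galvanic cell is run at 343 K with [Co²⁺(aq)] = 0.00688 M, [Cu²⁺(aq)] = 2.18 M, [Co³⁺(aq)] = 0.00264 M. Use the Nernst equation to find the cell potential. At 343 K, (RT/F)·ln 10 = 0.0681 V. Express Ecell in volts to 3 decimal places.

The Co³⁺/Co²⁺ couple has the more positive E°, so it is the cathode; Cu²⁺/Cu is the anode.
E°cell = E°cat − E°an = +1.816 − (+0.340) = +1.476 V; n = 2.
The balanced reaction is 2 Co³⁺(aq) + Cu(s) → 2 Co²⁺(aq) + Cu²⁺(aq), so Q = ([Co²⁺(aq)]^2·[Cu²⁺(aq)]) / [Co³⁺(aq)]^2 = 14.8 and log Q = 1.170.
E = E° − (0.0681/n)·log Q = +1.476 − (0.0681/2)(1.170) = +1.436 V.

+1.436 V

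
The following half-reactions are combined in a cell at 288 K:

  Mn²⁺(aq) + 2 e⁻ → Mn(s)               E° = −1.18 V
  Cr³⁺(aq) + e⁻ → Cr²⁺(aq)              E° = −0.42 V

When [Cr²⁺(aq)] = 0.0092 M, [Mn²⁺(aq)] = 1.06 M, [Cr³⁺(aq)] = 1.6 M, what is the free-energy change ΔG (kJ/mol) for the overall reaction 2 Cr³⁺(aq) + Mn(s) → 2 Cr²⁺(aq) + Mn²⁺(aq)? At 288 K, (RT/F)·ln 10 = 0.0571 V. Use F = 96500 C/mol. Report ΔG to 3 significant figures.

E°cell = −0.42 − (−1.18) = +0.76 V; the balanced reaction transfers n = 2 electrons.
Q = ([Cr²⁺(aq)]^2·[Mn²⁺(aq)]) / [Cr³⁺(aq)]^2 = 3.5×10^−5, so log Q = −4.455 and E = +0.76 − (0.0571/2)(−4.455) = +0.8872 V.
ΔG = −nFE = −(2)(96500)(+0.8872) J/mol = −171 kJ/mol.

−171 kJ/mol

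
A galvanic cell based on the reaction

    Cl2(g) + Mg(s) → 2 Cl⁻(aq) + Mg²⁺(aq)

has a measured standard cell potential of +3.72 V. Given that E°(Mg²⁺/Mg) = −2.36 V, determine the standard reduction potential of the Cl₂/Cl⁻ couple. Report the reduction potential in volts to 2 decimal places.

+1.36 V

In the reaction as written the Cl₂/Cl⁻ couple is reduced (cathode) and Mg²⁺/Mg is oxidized (anode), so E°cell = E°(Cl₂/Cl⁻) − E°(Mg²⁺/Mg).
E°(Cl₂/Cl⁻) = E°cell + E°(anode) = +3.72 + (−2.36) = +1.36 V.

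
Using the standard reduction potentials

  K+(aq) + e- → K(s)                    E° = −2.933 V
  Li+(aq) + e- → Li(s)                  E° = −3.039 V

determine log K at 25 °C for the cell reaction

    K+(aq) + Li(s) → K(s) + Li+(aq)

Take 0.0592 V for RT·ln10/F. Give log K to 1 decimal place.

log K = 1.8

The K⁺/K couple is reduced (cathode); E°cell = −2.933 − (−3.039) = +0.106 V with n = 1.
At equilibrium E = 0, so log K = nE°cell / 0.0592 = (1)(+0.106) / 0.0592 = 1.8.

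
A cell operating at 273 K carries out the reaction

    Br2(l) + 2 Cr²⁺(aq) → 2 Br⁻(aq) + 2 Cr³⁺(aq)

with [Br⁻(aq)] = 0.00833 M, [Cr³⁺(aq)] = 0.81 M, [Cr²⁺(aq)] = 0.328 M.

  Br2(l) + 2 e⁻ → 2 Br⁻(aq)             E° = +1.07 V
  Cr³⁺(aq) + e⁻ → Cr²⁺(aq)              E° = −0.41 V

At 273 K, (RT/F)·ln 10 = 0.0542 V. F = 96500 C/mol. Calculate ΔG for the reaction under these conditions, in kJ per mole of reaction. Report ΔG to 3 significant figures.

E°cell = +1.07 − (−0.41) = +1.48 V; the balanced reaction transfers n = 2 electrons.
The reaction quotient is ([Br⁻(aq)]^2·[Cr³⁺(aq)]^2) / [Cr²⁺(aq)]^2 = 0.000423; by Nernst, E = +1.48 − (0.0542/2)(−3.373) = +1.5714 V.
Then ΔG = −nFE = −2 × 96500 × +1.5714 J/mol = −303 kJ/mol.

−303 kJ/mol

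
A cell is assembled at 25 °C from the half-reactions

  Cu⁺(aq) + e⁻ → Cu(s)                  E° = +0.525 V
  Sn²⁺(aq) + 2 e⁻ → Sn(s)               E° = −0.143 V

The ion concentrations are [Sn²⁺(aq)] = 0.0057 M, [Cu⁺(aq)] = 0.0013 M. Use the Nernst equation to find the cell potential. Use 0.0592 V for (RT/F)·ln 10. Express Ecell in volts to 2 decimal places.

+0.56 V

Since E°(Cu⁺/Cu) > E°(Sn²⁺/Sn), Cu⁺/Cu serves as the cathode.
The standard potential is +0.525 − (−0.143) = +0.668 V and the balanced reaction transfers n = 2 electrons.
Balancing gives 2 Cu⁺(aq) + Sn(s) → 2 Cu(s) + Sn²⁺(aq); hence Q = [Sn²⁺(aq)] / [Cu⁺(aq)]^2 = 3.37×10^3 (log Q = 3.528).
Applying E = E° − (RT ln10/nF)·log Q gives +0.668 − (0.0592/2)(3.528) = +0.56 V.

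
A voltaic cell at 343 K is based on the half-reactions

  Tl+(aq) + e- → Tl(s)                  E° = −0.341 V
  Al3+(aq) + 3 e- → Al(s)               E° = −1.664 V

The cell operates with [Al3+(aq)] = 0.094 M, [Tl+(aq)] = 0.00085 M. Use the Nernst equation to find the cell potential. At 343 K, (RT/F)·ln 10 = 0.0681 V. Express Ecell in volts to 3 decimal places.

Since E°(Tl⁺/Tl) > E°(Al³⁺/Al), Tl⁺/Tl serves as the cathode.
The standard potential is −0.341 − (−1.664) = +1.323 V and the balanced reaction transfers n = 3 electrons.
For the overall reaction 3 Tl+(aq) + Al(s) → 3 Tl(s) + Al3+(aq), Q = [Al3+(aq)] / [Tl+(aq)]^3 = 1.53×10^8, giving log Q = 8.185.
E = E° − (0.0681/n)·log Q = +1.323 − (0.0681/3)(8.185) = +1.137 V.

+1.137 V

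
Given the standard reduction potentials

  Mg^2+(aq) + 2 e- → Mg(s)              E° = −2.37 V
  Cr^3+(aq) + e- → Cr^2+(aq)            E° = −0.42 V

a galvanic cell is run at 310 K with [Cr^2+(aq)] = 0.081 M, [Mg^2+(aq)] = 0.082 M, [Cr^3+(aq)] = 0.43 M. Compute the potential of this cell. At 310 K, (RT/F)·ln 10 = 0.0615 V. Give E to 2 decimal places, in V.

+2.03 V

Since E°(Cr³⁺/Cr²⁺) > E°(Mg²⁺/Mg), Cr³⁺/Cr²⁺ serves as the cathode.
E°cell = E°cat − E°an = −0.42 − (−2.37) = +1.95 V; n = 2.
The balanced reaction is 2 Cr^3+(aq) + Mg(s) → 2 Cr^2+(aq) + Mg^2+(aq), so Q = ([Cr^2+(aq)]^2·[Mg^2+(aq)]) / [Cr^3+(aq)]^2 = 0.00291 and log Q = −2.536.
Applying E = E° − (RT ln10/nF)·log Q gives +1.95 − (0.0615/2)(−2.536) = +2.03 V.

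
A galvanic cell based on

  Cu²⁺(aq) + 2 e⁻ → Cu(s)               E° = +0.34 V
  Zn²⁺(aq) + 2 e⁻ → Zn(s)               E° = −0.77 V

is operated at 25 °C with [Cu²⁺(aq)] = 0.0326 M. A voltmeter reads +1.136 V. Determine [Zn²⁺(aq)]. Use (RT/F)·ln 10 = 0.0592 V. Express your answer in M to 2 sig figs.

0.0043 M

Cu²⁺/Cu is the cathode (higher E°); E°cell = +0.34 − (−0.77) = +1.11 V with n = 2.
Since E = E° − (0.0592/n)·log Q, log Q = n(E° − E)/0.0592 = −0.878.
The balanced reaction is Cu²⁺(aq) + Zn(s) → Cu(s) + Zn²⁺(aq), so Q = [Zn²⁺(aq)] / [Cu²⁺(aq)].
Isolating [Zn²⁺(aq)] in Q = 10^{−0.878} yields log [Zn²⁺(aq)] = −2.365, i.e. 0.0043 M.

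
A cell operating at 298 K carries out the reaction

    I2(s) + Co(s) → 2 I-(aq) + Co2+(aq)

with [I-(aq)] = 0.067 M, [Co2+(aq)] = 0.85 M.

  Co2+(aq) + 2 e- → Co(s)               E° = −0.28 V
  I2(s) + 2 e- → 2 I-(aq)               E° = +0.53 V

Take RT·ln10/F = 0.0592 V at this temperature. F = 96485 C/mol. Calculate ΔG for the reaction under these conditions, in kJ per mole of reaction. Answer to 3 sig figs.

−170 kJ/mol

E°cell = +0.53 − (−0.28) = +0.81 V; the balanced reaction transfers n = 2 electrons.
Here Q = [I-(aq)]^2·[Co2+(aq)] = 0.00382 (log Q = −2.418), giving E = +0.81 − (0.0592/2)·(−2.418) = +0.8816 V.
ΔG = −nFE = −(2)(96485)(+0.8816) J/mol = −170 kJ/mol.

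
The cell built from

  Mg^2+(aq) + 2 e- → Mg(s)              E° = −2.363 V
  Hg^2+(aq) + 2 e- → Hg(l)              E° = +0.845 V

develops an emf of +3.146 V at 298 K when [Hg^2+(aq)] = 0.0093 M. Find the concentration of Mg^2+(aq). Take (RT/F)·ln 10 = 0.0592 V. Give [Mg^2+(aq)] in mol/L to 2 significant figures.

With Hg²⁺/Hg at the cathode and Mg²⁺/Mg at the anode, E°cell = +0.845 − (−2.363) = +3.208 V (n = 2).
Since E = E° − (0.0592/n)·log Q, log Q = n(E° − E)/0.0592 = 2.095.
Balancing electrons gives Hg^2+(aq) + Mg(s) → Hg(l) + Mg^2+(aq); thus Q = [Mg^2+(aq)] / [Hg^2+(aq)].
Isolating [Mg^2+(aq)] in Q = 10^{2.095} yields log [Mg^2+(aq)] = 0.063, i.e. 1.2 M.

1.2 M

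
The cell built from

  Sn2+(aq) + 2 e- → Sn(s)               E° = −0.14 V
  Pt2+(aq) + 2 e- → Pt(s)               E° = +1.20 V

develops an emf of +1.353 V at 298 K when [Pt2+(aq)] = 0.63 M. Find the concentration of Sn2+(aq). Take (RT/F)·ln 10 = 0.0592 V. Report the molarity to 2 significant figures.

0.23 M

Pt²⁺/Pt is the cathode (higher E°); E°cell = +1.20 − (−0.14) = +1.34 V with n = 2.
From the Nernst equation, log Q = n(E° − E)/0.0592 = 2·(+1.34 − (+1.353))/0.0592 = −0.439.
Balancing electrons gives Pt2+(aq) + Sn(s) → Pt(s) + Sn2+(aq); thus Q = [Sn2+(aq)] / [Pt2+(aq)].
Solving for the unknown gives log [Sn2+(aq)] = −0.640, so [Sn2+(aq)] ≈ 0.23 M.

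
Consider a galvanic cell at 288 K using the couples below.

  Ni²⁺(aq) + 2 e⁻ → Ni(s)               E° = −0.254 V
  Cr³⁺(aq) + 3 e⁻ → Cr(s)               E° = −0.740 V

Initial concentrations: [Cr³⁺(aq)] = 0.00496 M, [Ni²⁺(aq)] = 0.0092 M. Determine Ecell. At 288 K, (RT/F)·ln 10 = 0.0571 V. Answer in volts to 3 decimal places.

+0.472 V

The Ni²⁺/Ni couple has the more positive E°, so it is the cathode; Cr³⁺/Cr is the anode.
E°cell = E°cat − E°an = −0.254 − (−0.740) = +0.486 V; n = 6.
For the overall reaction 3 Ni²⁺(aq) + 2 Cr(s) → 3 Ni(s) + 2 Cr³⁺(aq), Q = [Cr³⁺(aq)]^2 / [Ni²⁺(aq)]^3 = 31.6, giving log Q = 1.500.
By the Nernst equation, E = +0.486 − (0.0571/6)·(1.500) = +0.472 V.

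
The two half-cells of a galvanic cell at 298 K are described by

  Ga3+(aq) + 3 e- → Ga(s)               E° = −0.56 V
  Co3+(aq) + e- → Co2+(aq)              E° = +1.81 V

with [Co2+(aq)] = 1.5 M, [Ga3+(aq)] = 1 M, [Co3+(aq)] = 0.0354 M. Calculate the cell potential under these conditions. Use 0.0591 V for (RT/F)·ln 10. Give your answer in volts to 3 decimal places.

Co³⁺/Co²⁺ is reduced (cathode, E° = +1.81 V) and Ga³⁺/Ga is oxidized (anode).
E°cell = +1.81 − (−0.56) = +2.37 V, with n = 3 electrons transferred.
The balanced reaction is 3 Co3+(aq) + Ga(s) → 3 Co2+(aq) + Ga3+(aq), so Q = ([Co2+(aq)]^3·[Ga3+(aq)]) / [Co3+(aq)]^3 = 7.61×10^4 and log Q = 4.881.
E = E° − (0.0591/n)·log Q = +2.37 − (0.0591/3)(4.881) = +2.274 V.

+2.274 V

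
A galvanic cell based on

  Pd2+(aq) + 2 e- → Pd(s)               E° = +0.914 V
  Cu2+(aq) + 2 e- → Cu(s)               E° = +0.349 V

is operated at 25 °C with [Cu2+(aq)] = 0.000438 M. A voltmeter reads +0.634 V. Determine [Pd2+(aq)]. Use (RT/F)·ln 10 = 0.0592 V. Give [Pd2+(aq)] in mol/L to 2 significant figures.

The Pd²⁺/Pd couple has the larger reduction potential, so it is the cathode: E°cell = +0.914 − (+0.349) = +0.565 V and n = 2.
Since E = E° − (0.0592/n)·log Q, log Q = n(E° − E)/0.0592 = −2.331.
Balancing electrons gives Pd2+(aq) + Cu(s) → Pd(s) + Cu2+(aq); thus Q = [Cu2+(aq)] / [Pd2+(aq)].
Substituting the known concentrations and solving, log [Pd2+(aq)] = −1.028 and [Pd2+(aq)] = 0.094 M.

0.094 M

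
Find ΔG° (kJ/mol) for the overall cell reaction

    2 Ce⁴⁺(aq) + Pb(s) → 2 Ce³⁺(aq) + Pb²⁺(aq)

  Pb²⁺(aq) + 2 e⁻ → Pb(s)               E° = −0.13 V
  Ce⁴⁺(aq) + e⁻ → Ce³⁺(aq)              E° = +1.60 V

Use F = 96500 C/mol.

−334 kJ/mol

In the reaction as written Ce⁴⁺(aq) is reduced, so the Ce⁴⁺/Ce³⁺ couple is the cathode and Pb²⁺/Pb is the anode.
E°cell = +1.60 − (−0.13) = +1.73 V; balancing electrons gives n = 2.
ΔG° = −nFE°cell = −(2)(96500)(+1.73) J/mol = −334 kJ/mol.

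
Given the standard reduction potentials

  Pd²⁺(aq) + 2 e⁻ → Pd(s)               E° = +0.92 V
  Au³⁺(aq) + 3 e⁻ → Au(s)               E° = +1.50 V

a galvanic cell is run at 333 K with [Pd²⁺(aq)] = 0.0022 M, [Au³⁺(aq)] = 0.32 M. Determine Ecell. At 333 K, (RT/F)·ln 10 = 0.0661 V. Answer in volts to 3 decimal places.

Since E°(Au³⁺/Au) > E°(Pd²⁺/Pd), Au³⁺/Au serves as the cathode.
E°cell = +1.50 − (+0.92) = +0.58 V, with n = 6 electrons transferred.
Balancing gives 2 Au³⁺(aq) + 3 Pd(s) → 2 Au(s) + 3 Pd²⁺(aq); hence Q = [Pd²⁺(aq)]^3 / [Au³⁺(aq)]^2 = 1.04×10^−7 (log Q = −6.983).
By the Nernst equation, E = +0.58 − (0.0661/6)·(−6.983) = +0.657 V.

+0.657 V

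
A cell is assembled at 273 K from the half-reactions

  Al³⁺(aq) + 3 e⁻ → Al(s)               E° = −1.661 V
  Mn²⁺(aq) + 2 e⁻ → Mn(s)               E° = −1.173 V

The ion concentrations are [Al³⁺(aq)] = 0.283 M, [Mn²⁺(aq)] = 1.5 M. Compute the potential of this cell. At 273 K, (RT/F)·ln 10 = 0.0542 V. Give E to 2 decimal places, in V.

+0.50 V

Since E°(Mn²⁺/Mn) > E°(Al³⁺/Al), Mn²⁺/Mn serves as the cathode.
E°cell = −1.173 − (−1.661) = +0.488 V, with n = 6 electrons transferred.
The balanced reaction is 3 Mn²⁺(aq) + 2 Al(s) → 3 Mn(s) + 2 Al³⁺(aq), so Q = [Al³⁺(aq)]^2 / [Mn²⁺(aq)]^3 = 0.0237 and log Q = −1.625.
By the Nernst equation, E = +0.488 − (0.0542/6)·(−1.625) = +0.50 V.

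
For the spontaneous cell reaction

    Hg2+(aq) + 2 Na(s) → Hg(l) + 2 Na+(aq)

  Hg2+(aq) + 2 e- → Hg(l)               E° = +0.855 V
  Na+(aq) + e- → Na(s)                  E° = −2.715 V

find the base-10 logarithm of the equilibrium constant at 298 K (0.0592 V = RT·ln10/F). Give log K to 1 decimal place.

The Hg²⁺/Hg couple is reduced (cathode); E°cell = +0.855 − (−2.715) = +3.570 V with n = 2.
At equilibrium E = 0, so log K = nE°cell / 0.0592 = (2)(+3.570) / 0.0592 = 120.6.

log K = 120.6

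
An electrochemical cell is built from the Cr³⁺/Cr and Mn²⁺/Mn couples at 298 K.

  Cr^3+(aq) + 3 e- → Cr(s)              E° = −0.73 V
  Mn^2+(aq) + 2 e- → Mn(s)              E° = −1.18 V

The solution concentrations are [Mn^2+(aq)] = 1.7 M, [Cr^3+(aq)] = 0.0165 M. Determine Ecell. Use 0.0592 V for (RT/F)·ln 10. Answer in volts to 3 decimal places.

The Cr³⁺/Cr couple has the more positive E°, so it is the cathode; Mn²⁺/Mn is the anode.
The standard potential is −0.73 − (−1.18) = +0.45 V and the balanced reaction transfers n = 6 electrons.
For the overall reaction 2 Cr^3+(aq) + 3 Mn(s) → 2 Cr(s) + 3 Mn^2+(aq), Q = [Mn^2+(aq)]^3 / [Cr^3+(aq)]^2 = 1.8×10^4, giving log Q = 4.256.
By the Nernst equation, E = +0.45 − (0.0592/6)·(4.256) = +0.408 V.

+0.408 V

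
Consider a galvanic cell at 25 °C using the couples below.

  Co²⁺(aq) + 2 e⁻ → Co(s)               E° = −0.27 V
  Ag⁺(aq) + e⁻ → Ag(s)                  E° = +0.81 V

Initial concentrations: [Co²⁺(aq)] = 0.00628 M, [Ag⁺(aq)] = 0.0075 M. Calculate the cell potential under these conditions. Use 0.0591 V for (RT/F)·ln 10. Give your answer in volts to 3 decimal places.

Ag⁺/Ag is reduced (cathode, E° = +0.81 V) and Co²⁺/Co is oxidized (anode).
E°cell = E°cat − E°an = +0.81 − (−0.27) = +1.08 V; n = 2.
Balancing gives 2 Ag⁺(aq) + Co(s) → 2 Ag(s) + Co²⁺(aq); hence Q = [Co²⁺(aq)] / [Ag⁺(aq)]^2 = 112 (log Q = 2.048).
Applying E = E° − (RT ln10/nF)·log Q gives +1.08 − (0.0591/2)(2.048) = +1.019 V.

+1.019 V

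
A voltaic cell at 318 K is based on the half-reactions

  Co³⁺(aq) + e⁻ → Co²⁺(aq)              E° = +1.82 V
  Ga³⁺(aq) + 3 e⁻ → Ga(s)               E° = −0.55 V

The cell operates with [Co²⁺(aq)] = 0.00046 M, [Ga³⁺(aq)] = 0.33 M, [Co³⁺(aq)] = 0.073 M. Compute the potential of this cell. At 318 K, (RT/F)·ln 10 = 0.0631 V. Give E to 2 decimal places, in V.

The Co³⁺/Co²⁺ couple has the more positive E°, so it is the cathode; Ga³⁺/Ga is the anode.
The standard potential is +1.82 − (−0.55) = +2.37 V and the balanced reaction transfers n = 3 electrons.
The balanced reaction is 3 Co³⁺(aq) + Ga(s) → 3 Co²⁺(aq) + Ga³⁺(aq), so Q = ([Co²⁺(aq)]^3·[Ga³⁺(aq)]) / [Co³⁺(aq)]^3 = 8.26×10^−8 and log Q = −7.083.
E = E° − (0.0631/n)·log Q = +2.37 − (0.0631/3)(−7.083) = +2.52 V.

+2.52 V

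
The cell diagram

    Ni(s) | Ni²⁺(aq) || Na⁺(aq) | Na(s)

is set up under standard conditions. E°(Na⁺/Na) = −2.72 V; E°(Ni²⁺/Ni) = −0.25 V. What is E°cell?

By convention the left-hand electrode in cell notation is the anode (oxidation) and the right-hand electrode is the cathode (reduction).
E°cell = E°(right) − E°(left) = −2.72 − (−0.25) = −2.47 V.
The negative sign shows that, as written, the cell would require an external voltage to drive the reaction.

−2.47 V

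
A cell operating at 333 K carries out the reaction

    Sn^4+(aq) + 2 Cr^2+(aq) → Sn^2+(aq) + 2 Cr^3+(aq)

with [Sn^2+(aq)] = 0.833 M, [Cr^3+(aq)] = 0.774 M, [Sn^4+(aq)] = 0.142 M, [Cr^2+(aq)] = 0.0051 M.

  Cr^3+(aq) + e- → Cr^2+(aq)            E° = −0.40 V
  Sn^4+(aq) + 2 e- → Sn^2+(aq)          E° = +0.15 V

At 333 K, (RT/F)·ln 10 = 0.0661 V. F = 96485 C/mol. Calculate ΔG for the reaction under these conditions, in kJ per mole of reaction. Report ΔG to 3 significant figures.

−73.4 kJ/mol

With Sn⁴⁺/Sn²⁺ reduced at the cathode, E°cell = +0.15 − (−0.40) = +0.55 V and n = 2.
Q = ([Sn^2+(aq)]·[Cr^3+(aq)]^2) / ([Sn^4+(aq)]·[Cr^2+(aq)]^2) = 1.35×10^5, so log Q = 5.131 and E = +0.55 − (0.0661/2)(5.131) = +0.3804 V.
ΔG = −nFE = −(2)(96485)(+0.3804) J/mol = −73.4 kJ/mol.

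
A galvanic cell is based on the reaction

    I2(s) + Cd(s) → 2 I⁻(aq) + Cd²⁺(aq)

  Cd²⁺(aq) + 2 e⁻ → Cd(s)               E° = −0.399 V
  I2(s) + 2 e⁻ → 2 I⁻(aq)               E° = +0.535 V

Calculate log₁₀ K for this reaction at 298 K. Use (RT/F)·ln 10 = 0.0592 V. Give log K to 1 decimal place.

log K = 31.6

The I₂/I⁻ couple is reduced (cathode); E°cell = +0.535 − (−0.399) = +0.934 V with n = 2.
At equilibrium E = 0, so log K = nE°cell / 0.0592 = (2)(+0.934) / 0.0592 = 31.6.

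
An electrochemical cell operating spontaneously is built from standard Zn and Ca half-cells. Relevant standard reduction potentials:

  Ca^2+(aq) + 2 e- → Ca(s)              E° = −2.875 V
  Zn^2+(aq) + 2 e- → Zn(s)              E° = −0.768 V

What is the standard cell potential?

+2.107 V

Of the two couples in this cell, the one with the more positive reduction potential is reduced at the cathode: here that is Zn²⁺/Zn (−0.768 V); Ca²⁺/Ca (−2.875 V) is the anode.
E°cell = E°(cathode) − E°(anode) = −0.768 − (−2.875) = +2.107 V.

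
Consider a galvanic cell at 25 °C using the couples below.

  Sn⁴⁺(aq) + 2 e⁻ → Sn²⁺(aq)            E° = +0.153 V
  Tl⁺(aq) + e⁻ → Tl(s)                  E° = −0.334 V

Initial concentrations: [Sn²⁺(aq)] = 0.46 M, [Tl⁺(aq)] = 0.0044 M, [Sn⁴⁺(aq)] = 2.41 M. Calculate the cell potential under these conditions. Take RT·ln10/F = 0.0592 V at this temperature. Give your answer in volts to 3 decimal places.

Since E°(Sn⁴⁺/Sn²⁺) > E°(Tl⁺/Tl), Sn⁴⁺/Sn²⁺ serves as the cathode.
The standard potential is +0.153 − (−0.334) = +0.487 V and the balanced reaction transfers n = 2 electrons.
For the overall reaction Sn⁴⁺(aq) + 2 Tl(s) → Sn²⁺(aq) + 2 Tl⁺(aq), Q = ([Sn²⁺(aq)]·[Tl⁺(aq)]^2) / [Sn⁴⁺(aq)] = 3.7×10^−6, giving log Q = −5.432.
By the Nernst equation, E = +0.487 − (0.0592/2)·(−5.432) = +0.648 V.

+0.648 V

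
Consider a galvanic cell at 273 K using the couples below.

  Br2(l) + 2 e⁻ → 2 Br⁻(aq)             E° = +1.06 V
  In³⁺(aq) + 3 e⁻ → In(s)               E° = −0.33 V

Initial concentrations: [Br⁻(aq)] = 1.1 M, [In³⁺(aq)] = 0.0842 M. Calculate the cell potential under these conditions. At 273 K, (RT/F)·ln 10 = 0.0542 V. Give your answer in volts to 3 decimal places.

+1.407 V

The Br₂/Br⁻ couple has the more positive E°, so it is the cathode; In³⁺/In is the anode.
E°cell = E°cat − E°an = +1.06 − (−0.33) = +1.39 V; n = 6.
For the overall reaction 3 Br2(l) + 2 In(s) → 6 Br⁻(aq) + 2 In³⁺(aq), Q = [Br⁻(aq)]^6·[In³⁺(aq)]^2 = 0.0126, giving log Q = −1.901.
E = E° − (0.0542/n)·log Q = +1.39 − (0.0542/6)(−1.901) = +1.407 V.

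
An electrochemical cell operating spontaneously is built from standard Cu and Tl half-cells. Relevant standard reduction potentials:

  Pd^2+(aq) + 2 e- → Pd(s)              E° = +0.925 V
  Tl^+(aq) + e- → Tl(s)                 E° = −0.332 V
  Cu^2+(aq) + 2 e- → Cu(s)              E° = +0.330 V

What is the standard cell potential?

Of the two couples in this cell, the one with the more positive reduction potential is reduced at the cathode: here that is Cu²⁺/Cu (+0.330 V); Tl⁺/Tl (−0.332 V) is the anode.
E°cell = E°(cathode) − E°(anode) = +0.330 − (−0.332) = +0.662 V.

+0.662 V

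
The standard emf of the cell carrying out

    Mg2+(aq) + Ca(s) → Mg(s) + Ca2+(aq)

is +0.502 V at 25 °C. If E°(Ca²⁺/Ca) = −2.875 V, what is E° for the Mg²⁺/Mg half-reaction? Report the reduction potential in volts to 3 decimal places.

−2.373 V

In the reaction as written the Mg²⁺/Mg couple is reduced (cathode) and Ca²⁺/Ca is oxidized (anode), so E°cell = E°(Mg²⁺/Mg) − E°(Ca²⁺/Ca).
E°(Mg²⁺/Mg) = E°cell + E°(anode) = +0.502 + (−2.875) = −2.373 V.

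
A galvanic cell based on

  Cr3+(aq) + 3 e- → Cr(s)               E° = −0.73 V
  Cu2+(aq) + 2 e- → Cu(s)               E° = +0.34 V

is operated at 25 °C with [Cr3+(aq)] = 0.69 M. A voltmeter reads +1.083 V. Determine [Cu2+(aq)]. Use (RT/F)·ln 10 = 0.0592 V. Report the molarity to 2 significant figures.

2.1 M

Cu²⁺/Cu is the cathode (higher E°); E°cell = +0.34 − (−0.73) = +1.07 V with n = 6.
From the Nernst equation, log Q = n(E° − E)/0.0592 = 6·(+1.07 − (+1.083))/0.0592 = −1.318.
For 3 Cu2+(aq) + 2 Cr(s) → 3 Cu(s) + 2 Cr3+(aq), the reaction quotient is Q = [Cr3+(aq)]^2 / [Cu2+(aq)]^3.
Solving for the unknown gives log [Cu2+(aq)] = 0.332, so [Cu2+(aq)] ≈ 2.1 M.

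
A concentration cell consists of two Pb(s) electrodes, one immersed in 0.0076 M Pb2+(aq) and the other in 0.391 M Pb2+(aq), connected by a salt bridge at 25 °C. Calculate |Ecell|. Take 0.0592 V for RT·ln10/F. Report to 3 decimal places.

For a concentration cell E°cell = 0, since both electrodes use the same couple.
The compartment with the higher Pb2+(aq) concentration (0.391 M) acts as the cathode; ions are reduced there and produced at the dilute (0.0076 M) anode.
With n = 2, Ecell = −(0.0592/2)·log([dilute]/[conc]) = −(0.0592/2)·log(0.0076/0.391) = +0.051 V.

0.051 V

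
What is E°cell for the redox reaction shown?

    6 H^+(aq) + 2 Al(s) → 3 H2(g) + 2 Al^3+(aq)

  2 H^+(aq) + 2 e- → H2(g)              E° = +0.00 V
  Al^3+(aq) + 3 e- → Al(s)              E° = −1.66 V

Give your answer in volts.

In the reaction as written, H^+(aq) is reduced (cathode) and Al^3+(aq) is produced by oxidation at the anode.
E°cell = E°(cathode) − E°(anode) = +0.00 − (−1.66) = +1.66 V.
The positive value indicates the reaction is spontaneous as written.

+1.66 V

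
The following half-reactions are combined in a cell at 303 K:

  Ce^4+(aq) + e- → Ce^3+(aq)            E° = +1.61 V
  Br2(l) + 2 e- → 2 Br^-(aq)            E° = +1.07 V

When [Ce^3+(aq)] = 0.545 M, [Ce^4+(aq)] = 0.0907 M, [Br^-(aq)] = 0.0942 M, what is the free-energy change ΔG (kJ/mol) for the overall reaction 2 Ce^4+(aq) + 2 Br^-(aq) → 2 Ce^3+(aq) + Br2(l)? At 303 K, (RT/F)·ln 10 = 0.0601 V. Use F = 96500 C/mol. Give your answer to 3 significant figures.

The standard cell potential is +1.61 − (+1.07) = +0.54 V, with n = 2 electrons in the balanced equation.
Here Q = [Ce^3+(aq)]^2 / ([Ce^4+(aq)]^2·[Br^-(aq)]^2) = 4.07×10^3 (log Q = 3.609), giving E = +0.54 − (0.0601/2)·(3.609) = +0.4315 V.
Then ΔG = −nFE = −2 × 96500 × +0.4315 J/mol = −83.3 kJ/mol.

−83.3 kJ/mol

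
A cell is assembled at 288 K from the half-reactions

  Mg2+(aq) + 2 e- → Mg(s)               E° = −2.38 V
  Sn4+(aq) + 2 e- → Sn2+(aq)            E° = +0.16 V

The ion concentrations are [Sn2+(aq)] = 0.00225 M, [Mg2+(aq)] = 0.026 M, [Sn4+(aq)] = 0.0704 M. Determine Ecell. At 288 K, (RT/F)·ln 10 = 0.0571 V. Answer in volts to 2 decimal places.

+2.63 V

The Sn⁴⁺/Sn²⁺ couple has the more positive E°, so it is the cathode; Mg²⁺/Mg is the anode.
The standard potential is +0.16 − (−2.38) = +2.54 V and the balanced reaction transfers n = 2 electrons.
Balancing gives Sn4+(aq) + Mg(s) → Sn2+(aq) + Mg2+(aq); hence Q = ([Sn2+(aq)]·[Mg2+(aq)]) / [Sn4+(aq)] = 0.000831 (log Q = −3.080).
Applying E = E° − (RT ln10/nF)·log Q gives +2.54 − (0.0571/2)(−3.080) = +2.63 V.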